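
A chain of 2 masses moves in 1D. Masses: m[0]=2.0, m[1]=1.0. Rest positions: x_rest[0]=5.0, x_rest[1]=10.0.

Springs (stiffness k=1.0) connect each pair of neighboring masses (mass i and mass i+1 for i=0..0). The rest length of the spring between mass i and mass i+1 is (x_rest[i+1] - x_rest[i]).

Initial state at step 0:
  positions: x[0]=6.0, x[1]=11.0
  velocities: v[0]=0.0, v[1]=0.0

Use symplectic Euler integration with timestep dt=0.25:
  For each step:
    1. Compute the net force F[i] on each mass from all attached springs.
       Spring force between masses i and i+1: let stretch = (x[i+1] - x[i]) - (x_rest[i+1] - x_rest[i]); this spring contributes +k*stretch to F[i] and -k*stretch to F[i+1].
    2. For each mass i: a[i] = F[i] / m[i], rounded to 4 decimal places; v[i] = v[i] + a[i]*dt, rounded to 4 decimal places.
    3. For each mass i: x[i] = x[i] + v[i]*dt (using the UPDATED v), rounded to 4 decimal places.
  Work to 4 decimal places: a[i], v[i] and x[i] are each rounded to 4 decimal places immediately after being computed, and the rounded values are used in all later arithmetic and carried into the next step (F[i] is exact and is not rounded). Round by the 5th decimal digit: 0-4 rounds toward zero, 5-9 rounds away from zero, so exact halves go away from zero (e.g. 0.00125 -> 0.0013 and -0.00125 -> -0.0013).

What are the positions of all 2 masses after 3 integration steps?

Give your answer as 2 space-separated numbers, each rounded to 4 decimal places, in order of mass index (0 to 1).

Answer: 6.0000 11.0000

Derivation:
Step 0: x=[6.0000 11.0000] v=[0.0000 0.0000]
Step 1: x=[6.0000 11.0000] v=[0.0000 0.0000]
Step 2: x=[6.0000 11.0000] v=[0.0000 0.0000]
Step 3: x=[6.0000 11.0000] v=[0.0000 0.0000]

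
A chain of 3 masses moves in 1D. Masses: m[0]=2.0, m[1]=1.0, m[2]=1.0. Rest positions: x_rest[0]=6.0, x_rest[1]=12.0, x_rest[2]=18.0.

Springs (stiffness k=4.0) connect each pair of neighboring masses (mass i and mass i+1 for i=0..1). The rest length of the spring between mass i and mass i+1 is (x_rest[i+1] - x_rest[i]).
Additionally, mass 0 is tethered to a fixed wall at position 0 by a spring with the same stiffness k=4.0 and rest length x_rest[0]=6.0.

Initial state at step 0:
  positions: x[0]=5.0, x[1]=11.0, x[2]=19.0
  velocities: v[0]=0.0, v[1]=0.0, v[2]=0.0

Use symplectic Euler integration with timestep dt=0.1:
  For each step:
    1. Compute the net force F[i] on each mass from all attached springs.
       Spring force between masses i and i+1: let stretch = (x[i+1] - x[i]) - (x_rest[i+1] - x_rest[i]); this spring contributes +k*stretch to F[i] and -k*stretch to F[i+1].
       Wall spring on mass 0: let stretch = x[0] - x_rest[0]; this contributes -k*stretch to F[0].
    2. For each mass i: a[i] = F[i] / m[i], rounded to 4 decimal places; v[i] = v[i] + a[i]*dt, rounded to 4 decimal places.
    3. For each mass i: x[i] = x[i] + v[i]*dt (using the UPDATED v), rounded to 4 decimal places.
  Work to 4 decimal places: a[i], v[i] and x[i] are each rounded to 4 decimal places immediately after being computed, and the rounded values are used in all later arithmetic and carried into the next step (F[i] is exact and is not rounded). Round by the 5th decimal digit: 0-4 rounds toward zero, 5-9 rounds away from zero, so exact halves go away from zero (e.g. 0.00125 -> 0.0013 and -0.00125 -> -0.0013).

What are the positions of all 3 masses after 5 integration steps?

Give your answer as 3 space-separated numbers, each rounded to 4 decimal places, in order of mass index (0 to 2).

Answer: 5.3225 11.9188 18.0075

Derivation:
Step 0: x=[5.0000 11.0000 19.0000] v=[0.0000 0.0000 0.0000]
Step 1: x=[5.0200 11.0800 18.9200] v=[0.2000 0.8000 -0.8000]
Step 2: x=[5.0608 11.2312 18.7664] v=[0.4080 1.5120 -1.5360]
Step 3: x=[5.1238 11.4370 18.5514] v=[0.6299 2.0579 -2.1501]
Step 4: x=[5.2106 11.6748 18.2918] v=[0.8678 2.3784 -2.5959]
Step 5: x=[5.3225 11.9188 18.0075] v=[1.1185 2.4395 -2.8427]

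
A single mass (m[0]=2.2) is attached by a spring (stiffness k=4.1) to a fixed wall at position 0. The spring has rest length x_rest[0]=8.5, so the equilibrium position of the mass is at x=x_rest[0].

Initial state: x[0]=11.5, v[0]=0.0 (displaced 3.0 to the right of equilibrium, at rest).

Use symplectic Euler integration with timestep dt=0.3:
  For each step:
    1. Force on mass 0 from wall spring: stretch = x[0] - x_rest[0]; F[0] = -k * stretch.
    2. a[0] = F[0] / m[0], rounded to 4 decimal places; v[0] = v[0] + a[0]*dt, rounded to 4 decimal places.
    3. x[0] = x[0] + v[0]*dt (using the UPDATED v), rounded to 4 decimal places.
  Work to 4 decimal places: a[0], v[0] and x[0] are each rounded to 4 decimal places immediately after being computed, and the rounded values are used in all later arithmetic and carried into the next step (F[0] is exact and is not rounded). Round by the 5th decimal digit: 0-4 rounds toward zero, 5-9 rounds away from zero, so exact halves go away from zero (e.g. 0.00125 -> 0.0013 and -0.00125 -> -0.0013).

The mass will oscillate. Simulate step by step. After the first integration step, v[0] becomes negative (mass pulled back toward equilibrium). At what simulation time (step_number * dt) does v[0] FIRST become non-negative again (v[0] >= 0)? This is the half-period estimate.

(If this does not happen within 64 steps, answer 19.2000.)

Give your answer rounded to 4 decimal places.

Answer: 2.4000

Derivation:
Step 0: x=[11.5000] v=[0.0000]
Step 1: x=[10.9968] v=[-1.6773]
Step 2: x=[10.0748] v=[-3.0732]
Step 3: x=[8.8887] v=[-3.9537]
Step 4: x=[7.6374] v=[-4.1710]
Step 5: x=[6.5308] v=[-3.6887]
Step 6: x=[5.7545] v=[-2.5877]
Step 7: x=[5.4387] v=[-1.0527]
Step 8: x=[5.6364] v=[0.6589]
First v>=0 after going negative at step 8, time=2.4000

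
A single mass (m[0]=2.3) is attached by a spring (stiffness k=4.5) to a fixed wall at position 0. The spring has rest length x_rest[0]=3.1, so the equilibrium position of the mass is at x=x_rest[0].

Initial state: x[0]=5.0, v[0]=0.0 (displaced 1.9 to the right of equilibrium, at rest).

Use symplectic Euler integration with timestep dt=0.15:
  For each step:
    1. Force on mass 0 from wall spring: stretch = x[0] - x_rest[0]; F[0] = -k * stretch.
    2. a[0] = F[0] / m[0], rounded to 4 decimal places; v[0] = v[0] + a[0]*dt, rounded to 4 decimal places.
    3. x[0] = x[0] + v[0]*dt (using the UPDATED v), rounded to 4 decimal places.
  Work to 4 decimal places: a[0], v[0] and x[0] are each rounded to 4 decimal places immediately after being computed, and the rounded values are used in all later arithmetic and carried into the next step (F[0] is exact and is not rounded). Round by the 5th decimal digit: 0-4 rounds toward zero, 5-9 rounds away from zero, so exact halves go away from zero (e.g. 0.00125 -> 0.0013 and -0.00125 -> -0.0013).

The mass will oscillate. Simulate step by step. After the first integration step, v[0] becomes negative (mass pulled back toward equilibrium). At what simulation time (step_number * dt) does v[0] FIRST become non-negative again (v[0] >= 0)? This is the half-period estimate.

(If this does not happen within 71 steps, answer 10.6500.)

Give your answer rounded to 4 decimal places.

Step 0: x=[5.0000] v=[0.0000]
Step 1: x=[4.9164] v=[-0.5576]
Step 2: x=[4.7528] v=[-1.0907]
Step 3: x=[4.5164] v=[-1.5758]
Step 4: x=[4.2177] v=[-1.9915]
Step 5: x=[3.8698] v=[-2.3195]
Step 6: x=[3.4880] v=[-2.5454]
Step 7: x=[3.0891] v=[-2.6593]
Step 8: x=[2.6907] v=[-2.6561]
Step 9: x=[2.3103] v=[-2.5360]
Step 10: x=[1.9647] v=[-2.3042]
Step 11: x=[1.6691] v=[-1.9710]
Step 12: x=[1.4364] v=[-1.5511]
Step 13: x=[1.2770] v=[-1.0629]
Step 14: x=[1.1978] v=[-0.5279]
Step 15: x=[1.2024] v=[0.0304]
First v>=0 after going negative at step 15, time=2.2500

Answer: 2.2500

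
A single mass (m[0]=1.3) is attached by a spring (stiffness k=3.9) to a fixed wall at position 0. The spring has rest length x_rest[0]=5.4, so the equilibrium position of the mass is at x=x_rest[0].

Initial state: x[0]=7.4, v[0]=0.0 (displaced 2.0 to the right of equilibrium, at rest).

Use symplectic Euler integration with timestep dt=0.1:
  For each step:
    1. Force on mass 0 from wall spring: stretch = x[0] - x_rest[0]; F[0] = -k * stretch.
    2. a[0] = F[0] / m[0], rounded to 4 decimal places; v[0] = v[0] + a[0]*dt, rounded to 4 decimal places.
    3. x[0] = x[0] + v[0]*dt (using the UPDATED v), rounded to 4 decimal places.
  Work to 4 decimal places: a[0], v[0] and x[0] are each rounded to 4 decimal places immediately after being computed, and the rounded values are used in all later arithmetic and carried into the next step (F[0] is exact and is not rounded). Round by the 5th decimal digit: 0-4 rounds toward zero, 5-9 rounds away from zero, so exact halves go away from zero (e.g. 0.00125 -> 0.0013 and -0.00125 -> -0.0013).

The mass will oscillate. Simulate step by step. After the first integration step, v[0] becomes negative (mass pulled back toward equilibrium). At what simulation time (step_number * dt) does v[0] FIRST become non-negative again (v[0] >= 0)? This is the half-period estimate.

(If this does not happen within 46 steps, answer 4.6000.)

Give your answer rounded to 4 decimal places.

Step 0: x=[7.4000] v=[0.0000]
Step 1: x=[7.3400] v=[-0.6000]
Step 2: x=[7.2218] v=[-1.1820]
Step 3: x=[7.0490] v=[-1.7285]
Step 4: x=[6.8267] v=[-2.2232]
Step 5: x=[6.5616] v=[-2.6512]
Step 6: x=[6.2616] v=[-2.9997]
Step 7: x=[5.9358] v=[-3.2582]
Step 8: x=[5.5939] v=[-3.4189]
Step 9: x=[5.2462] v=[-3.4771]
Step 10: x=[4.9031] v=[-3.4310]
Step 11: x=[4.5749] v=[-3.2819]
Step 12: x=[4.2715] v=[-3.0344]
Step 13: x=[4.0019] v=[-2.6959]
Step 14: x=[3.7743] v=[-2.2765]
Step 15: x=[3.5954] v=[-1.7888]
Step 16: x=[3.4707] v=[-1.2474]
Step 17: x=[3.4038] v=[-0.6686]
Step 18: x=[3.3968] v=[-0.0697]
Step 19: x=[3.4499] v=[0.5313]
First v>=0 after going negative at step 19, time=1.9000

Answer: 1.9000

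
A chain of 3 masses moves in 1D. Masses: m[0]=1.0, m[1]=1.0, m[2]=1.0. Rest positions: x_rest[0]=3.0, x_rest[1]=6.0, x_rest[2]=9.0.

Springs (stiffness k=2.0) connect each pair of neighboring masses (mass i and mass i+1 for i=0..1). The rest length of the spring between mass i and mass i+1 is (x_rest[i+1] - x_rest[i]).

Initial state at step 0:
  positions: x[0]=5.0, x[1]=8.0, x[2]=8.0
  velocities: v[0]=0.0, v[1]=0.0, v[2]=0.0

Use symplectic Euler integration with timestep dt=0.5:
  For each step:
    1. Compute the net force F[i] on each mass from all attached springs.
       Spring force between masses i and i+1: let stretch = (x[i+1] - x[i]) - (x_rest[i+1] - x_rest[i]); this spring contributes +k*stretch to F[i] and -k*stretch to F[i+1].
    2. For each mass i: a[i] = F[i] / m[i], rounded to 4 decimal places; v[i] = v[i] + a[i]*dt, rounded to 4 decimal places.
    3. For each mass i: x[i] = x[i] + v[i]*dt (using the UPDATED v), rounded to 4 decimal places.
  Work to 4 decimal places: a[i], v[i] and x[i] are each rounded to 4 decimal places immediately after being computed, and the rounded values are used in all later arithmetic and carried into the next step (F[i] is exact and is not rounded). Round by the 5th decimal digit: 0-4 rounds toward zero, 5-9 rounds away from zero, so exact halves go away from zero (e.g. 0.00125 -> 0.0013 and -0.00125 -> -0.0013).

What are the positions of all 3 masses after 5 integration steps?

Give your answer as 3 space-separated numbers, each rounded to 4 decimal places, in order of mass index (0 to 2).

Answer: 2.5625 7.7188 10.7188

Derivation:
Step 0: x=[5.0000 8.0000 8.0000] v=[0.0000 0.0000 0.0000]
Step 1: x=[5.0000 6.5000 9.5000] v=[0.0000 -3.0000 3.0000]
Step 2: x=[4.2500 5.7500 11.0000] v=[-1.5000 -1.5000 3.0000]
Step 3: x=[2.7500 6.8750 11.3750] v=[-3.0000 2.2500 0.7500]
Step 4: x=[1.8125 8.1875 11.0000] v=[-1.8750 2.6250 -0.7500]
Step 5: x=[2.5625 7.7188 10.7188] v=[1.5000 -0.9375 -0.5625]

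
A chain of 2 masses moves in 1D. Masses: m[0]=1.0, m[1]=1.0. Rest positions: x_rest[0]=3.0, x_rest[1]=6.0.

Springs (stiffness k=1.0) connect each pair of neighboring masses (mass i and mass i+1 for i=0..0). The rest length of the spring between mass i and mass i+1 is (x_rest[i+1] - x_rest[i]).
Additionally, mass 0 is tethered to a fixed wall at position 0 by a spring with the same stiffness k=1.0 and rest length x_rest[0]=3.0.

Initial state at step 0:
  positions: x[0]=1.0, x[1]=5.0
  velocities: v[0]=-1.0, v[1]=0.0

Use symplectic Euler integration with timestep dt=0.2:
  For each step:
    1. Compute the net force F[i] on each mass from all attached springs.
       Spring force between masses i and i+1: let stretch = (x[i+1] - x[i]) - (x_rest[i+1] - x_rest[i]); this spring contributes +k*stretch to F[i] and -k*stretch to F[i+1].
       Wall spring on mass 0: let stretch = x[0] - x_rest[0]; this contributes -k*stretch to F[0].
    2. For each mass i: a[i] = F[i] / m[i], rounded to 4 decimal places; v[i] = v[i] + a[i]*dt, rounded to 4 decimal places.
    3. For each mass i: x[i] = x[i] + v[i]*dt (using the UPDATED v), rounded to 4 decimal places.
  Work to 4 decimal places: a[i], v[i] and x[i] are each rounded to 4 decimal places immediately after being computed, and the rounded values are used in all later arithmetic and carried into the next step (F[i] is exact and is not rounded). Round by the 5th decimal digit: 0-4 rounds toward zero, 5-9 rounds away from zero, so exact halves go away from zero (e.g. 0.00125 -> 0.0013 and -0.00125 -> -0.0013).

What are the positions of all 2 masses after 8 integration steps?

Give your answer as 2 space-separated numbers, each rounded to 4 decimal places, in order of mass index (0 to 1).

Answer: 2.8363 4.1519

Derivation:
Step 0: x=[1.0000 5.0000] v=[-1.0000 0.0000]
Step 1: x=[0.9200 4.9600] v=[-0.4000 -0.2000]
Step 2: x=[0.9648 4.8784] v=[0.2240 -0.4080]
Step 3: x=[1.1276 4.7603] v=[0.8138 -0.5907]
Step 4: x=[1.3906 4.6169] v=[1.3148 -0.7172]
Step 5: x=[1.7270 4.4644] v=[1.6819 -0.7625]
Step 6: x=[2.1038 4.3224] v=[1.8840 -0.7100]
Step 7: x=[2.4852 4.2117] v=[1.9070 -0.5537]
Step 8: x=[2.8363 4.1519] v=[1.7553 -0.2990]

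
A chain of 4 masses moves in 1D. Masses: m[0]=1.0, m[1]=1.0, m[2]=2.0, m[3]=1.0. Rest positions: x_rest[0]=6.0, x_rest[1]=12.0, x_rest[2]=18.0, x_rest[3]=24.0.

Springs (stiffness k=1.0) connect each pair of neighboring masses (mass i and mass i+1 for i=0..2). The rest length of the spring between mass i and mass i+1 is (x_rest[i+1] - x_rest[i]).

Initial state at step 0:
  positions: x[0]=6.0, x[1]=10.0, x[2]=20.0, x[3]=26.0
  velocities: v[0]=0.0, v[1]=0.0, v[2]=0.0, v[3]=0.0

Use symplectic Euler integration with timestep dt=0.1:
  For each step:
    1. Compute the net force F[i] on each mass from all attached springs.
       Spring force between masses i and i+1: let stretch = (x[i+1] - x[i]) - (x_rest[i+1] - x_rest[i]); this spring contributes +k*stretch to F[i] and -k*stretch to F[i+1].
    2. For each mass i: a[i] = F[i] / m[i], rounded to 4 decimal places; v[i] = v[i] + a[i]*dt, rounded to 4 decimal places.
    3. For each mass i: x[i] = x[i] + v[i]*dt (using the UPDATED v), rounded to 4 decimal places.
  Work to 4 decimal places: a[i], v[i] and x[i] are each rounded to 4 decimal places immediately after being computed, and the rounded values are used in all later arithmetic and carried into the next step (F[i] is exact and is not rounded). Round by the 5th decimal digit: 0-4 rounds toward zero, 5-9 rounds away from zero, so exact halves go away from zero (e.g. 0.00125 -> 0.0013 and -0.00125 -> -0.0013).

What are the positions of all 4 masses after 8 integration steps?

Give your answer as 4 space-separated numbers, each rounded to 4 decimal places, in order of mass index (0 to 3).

Answer: 5.4374 11.8442 19.3787 25.9611

Derivation:
Step 0: x=[6.0000 10.0000 20.0000 26.0000] v=[0.0000 0.0000 0.0000 0.0000]
Step 1: x=[5.9800 10.0600 19.9800 26.0000] v=[-0.2000 0.6000 -0.2000 0.0000]
Step 2: x=[5.9408 10.1784 19.9405 25.9998] v=[-0.3920 1.1840 -0.3950 -0.0020]
Step 3: x=[5.8840 10.3521 19.8825 25.9990] v=[-0.5682 1.7365 -0.5801 -0.0079]
Step 4: x=[5.8119 10.5764 19.8074 25.9970] v=[-0.7214 2.2427 -0.7508 -0.0196]
Step 5: x=[5.7274 10.8453 19.7171 25.9931] v=[-0.8450 2.6894 -0.9029 -0.0386]
Step 6: x=[5.6341 11.1518 19.6138 25.9865] v=[-0.9332 3.0648 -1.0327 -0.0662]
Step 7: x=[5.5360 11.4877 19.5001 25.9762] v=[-0.9814 3.3592 -1.1372 -0.1035]
Step 8: x=[5.4374 11.8442 19.3787 25.9611] v=[-0.9862 3.5653 -1.2140 -0.1511]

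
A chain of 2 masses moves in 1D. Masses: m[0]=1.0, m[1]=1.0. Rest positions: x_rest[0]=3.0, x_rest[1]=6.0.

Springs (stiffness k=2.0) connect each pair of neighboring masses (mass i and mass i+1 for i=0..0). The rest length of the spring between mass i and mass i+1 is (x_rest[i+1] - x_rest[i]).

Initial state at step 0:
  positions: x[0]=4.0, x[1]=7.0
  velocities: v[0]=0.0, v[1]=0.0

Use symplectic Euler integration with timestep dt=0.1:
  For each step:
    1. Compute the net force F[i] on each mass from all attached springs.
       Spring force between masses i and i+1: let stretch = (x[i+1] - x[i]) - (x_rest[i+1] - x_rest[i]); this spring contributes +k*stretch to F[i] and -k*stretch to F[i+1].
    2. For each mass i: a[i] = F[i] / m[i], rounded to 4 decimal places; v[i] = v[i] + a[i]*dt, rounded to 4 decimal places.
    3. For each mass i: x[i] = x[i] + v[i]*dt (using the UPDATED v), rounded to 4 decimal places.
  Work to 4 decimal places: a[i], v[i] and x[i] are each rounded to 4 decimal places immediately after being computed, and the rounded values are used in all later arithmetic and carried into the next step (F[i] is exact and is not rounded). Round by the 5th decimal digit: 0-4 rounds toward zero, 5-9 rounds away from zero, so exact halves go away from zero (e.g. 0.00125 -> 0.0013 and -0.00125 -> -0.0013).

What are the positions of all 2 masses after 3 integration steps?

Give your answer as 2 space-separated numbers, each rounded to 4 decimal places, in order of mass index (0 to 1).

Step 0: x=[4.0000 7.0000] v=[0.0000 0.0000]
Step 1: x=[4.0000 7.0000] v=[0.0000 0.0000]
Step 2: x=[4.0000 7.0000] v=[0.0000 0.0000]
Step 3: x=[4.0000 7.0000] v=[0.0000 0.0000]

Answer: 4.0000 7.0000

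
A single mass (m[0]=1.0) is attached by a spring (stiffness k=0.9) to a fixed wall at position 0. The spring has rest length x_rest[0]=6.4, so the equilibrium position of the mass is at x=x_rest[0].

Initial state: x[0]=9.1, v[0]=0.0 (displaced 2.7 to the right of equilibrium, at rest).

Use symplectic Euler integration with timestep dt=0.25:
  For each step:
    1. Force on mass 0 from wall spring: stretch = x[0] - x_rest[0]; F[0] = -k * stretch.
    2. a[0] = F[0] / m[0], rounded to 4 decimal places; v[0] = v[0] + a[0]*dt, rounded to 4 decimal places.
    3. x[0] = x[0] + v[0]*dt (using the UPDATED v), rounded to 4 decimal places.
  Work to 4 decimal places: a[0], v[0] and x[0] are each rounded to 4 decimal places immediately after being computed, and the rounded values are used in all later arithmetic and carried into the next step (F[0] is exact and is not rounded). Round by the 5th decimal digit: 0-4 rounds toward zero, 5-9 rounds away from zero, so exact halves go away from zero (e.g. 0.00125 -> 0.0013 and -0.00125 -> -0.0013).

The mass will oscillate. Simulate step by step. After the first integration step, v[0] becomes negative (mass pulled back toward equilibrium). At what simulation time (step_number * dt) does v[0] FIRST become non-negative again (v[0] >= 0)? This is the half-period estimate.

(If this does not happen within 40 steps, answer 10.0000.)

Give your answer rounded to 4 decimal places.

Step 0: x=[9.1000] v=[0.0000]
Step 1: x=[8.9481] v=[-0.6075]
Step 2: x=[8.6529] v=[-1.1808]
Step 3: x=[8.2310] v=[-1.6877]
Step 4: x=[7.7061] v=[-2.0997]
Step 5: x=[7.1077] v=[-2.3936]
Step 6: x=[6.4695] v=[-2.5528]
Step 7: x=[5.8274] v=[-2.5685]
Step 8: x=[5.2175] v=[-2.4397]
Step 9: x=[4.6741] v=[-2.1736]
Step 10: x=[4.2278] v=[-1.7853]
Step 11: x=[3.9037] v=[-1.2966]
Step 12: x=[3.7200] v=[-0.7349]
Step 13: x=[3.6870] v=[-0.1319]
Step 14: x=[3.8066] v=[0.4785]
First v>=0 after going negative at step 14, time=3.5000

Answer: 3.5000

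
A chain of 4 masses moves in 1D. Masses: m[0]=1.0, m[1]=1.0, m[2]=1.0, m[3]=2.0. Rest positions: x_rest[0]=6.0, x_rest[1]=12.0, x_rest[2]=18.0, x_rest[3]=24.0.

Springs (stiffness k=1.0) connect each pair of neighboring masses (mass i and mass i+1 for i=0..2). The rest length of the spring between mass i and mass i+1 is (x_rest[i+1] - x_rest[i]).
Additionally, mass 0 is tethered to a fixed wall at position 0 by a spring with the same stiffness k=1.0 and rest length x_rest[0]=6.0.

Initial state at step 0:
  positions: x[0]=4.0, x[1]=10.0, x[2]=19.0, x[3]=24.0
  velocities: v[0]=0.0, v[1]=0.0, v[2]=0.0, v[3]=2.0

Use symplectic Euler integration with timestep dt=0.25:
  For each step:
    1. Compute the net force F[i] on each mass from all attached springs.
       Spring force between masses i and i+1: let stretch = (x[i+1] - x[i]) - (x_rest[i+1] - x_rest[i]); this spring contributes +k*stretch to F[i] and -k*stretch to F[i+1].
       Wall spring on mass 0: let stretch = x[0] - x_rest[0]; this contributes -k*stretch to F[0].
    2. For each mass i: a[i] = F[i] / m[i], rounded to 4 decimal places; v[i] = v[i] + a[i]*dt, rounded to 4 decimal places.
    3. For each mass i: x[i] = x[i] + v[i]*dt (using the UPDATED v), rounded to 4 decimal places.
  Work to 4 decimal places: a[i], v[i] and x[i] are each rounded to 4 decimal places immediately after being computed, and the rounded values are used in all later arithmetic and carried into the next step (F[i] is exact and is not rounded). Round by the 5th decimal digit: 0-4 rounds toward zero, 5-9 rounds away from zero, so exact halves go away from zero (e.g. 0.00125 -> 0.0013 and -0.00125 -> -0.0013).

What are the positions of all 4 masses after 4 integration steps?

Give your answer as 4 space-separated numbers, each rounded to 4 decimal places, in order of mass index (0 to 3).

Step 0: x=[4.0000 10.0000 19.0000 24.0000] v=[0.0000 0.0000 0.0000 2.0000]
Step 1: x=[4.1250 10.1875 18.7500 24.5313] v=[0.5000 0.7500 -1.0000 2.1250]
Step 2: x=[4.3711 10.5313 18.3262 25.0694] v=[0.9844 1.3750 -1.6953 2.1524]
Step 3: x=[4.7290 10.9772 17.8367 25.5843] v=[1.4317 1.7837 -1.9582 2.0595]
Step 4: x=[5.1819 11.4613 17.4027 26.0446] v=[1.8115 1.9365 -1.7362 1.8411]

Answer: 5.1819 11.4613 17.4027 26.0446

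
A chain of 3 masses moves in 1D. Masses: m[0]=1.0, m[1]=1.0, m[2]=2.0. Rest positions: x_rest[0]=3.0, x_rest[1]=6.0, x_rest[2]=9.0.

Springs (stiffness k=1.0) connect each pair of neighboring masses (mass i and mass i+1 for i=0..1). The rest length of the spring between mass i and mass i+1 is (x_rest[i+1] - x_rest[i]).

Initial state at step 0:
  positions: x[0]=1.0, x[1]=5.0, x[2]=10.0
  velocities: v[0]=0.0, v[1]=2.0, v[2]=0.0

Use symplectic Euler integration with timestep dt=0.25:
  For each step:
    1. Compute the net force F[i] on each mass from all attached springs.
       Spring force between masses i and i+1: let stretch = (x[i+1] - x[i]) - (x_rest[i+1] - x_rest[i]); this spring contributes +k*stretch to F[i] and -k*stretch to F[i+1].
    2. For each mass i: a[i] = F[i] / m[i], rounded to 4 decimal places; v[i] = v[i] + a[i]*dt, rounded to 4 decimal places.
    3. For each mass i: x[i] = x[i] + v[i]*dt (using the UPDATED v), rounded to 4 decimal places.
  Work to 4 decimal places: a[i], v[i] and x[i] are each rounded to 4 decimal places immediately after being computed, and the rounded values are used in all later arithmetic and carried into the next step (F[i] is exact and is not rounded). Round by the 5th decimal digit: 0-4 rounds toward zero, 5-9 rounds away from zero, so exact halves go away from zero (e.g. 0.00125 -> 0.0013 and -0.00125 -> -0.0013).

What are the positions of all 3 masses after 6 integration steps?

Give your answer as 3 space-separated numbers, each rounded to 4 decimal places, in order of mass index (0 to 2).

Step 0: x=[1.0000 5.0000 10.0000] v=[0.0000 2.0000 0.0000]
Step 1: x=[1.0625 5.5625 9.9375] v=[0.2500 2.2500 -0.2500]
Step 2: x=[1.2188 6.1172 9.8320] v=[0.6250 2.2188 -0.4219]
Step 3: x=[1.4937 6.5979 9.7042] v=[1.0996 1.9229 -0.5113]
Step 4: x=[1.9001 6.9538 9.5731] v=[1.6257 1.4234 -0.5246]
Step 5: x=[2.4349 7.1575 9.4539] v=[2.1391 0.8148 -0.4770]
Step 6: x=[3.0774 7.2096 9.3566] v=[2.5698 0.2083 -0.3891]

Answer: 3.0774 7.2096 9.3566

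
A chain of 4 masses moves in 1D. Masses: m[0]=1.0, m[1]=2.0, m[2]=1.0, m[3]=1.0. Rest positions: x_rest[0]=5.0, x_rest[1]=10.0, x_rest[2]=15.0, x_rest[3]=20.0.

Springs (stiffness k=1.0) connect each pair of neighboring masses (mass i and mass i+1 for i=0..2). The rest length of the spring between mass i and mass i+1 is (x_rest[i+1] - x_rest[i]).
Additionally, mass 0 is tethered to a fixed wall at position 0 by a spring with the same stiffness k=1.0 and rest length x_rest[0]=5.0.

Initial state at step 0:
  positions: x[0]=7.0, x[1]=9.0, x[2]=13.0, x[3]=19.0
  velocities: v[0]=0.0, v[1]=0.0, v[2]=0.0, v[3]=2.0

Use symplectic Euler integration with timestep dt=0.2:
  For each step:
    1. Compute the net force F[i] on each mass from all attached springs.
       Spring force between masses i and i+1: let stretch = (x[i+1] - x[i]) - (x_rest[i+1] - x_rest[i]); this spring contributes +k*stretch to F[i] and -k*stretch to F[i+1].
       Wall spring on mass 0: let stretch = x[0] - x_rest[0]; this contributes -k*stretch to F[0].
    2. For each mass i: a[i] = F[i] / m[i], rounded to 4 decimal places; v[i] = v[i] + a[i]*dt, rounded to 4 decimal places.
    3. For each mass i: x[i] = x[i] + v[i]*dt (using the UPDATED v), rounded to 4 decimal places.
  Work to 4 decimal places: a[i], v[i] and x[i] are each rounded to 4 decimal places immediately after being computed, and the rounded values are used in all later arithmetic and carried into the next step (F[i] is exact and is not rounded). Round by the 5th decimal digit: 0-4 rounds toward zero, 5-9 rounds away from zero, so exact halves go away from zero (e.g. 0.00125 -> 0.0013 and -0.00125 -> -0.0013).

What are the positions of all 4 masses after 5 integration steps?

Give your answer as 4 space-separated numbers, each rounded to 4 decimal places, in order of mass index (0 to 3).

Answer: 4.5735 9.4767 14.2722 20.2616

Derivation:
Step 0: x=[7.0000 9.0000 13.0000 19.0000] v=[0.0000 0.0000 0.0000 2.0000]
Step 1: x=[6.8000 9.0400 13.0800 19.3600] v=[-1.0000 0.2000 0.4000 1.8000]
Step 2: x=[6.4176 9.1160 13.2496 19.6688] v=[-1.9120 0.3800 0.8480 1.5440]
Step 3: x=[5.8864 9.2207 13.5106 19.9208] v=[-2.6558 0.5235 1.3051 1.2602]
Step 4: x=[5.2532 9.3445 13.8564 20.1164] v=[-3.1662 0.6191 1.7292 0.9782]
Step 5: x=[4.5735 9.4767 14.2722 20.2616] v=[-3.3986 0.6612 2.0788 0.7262]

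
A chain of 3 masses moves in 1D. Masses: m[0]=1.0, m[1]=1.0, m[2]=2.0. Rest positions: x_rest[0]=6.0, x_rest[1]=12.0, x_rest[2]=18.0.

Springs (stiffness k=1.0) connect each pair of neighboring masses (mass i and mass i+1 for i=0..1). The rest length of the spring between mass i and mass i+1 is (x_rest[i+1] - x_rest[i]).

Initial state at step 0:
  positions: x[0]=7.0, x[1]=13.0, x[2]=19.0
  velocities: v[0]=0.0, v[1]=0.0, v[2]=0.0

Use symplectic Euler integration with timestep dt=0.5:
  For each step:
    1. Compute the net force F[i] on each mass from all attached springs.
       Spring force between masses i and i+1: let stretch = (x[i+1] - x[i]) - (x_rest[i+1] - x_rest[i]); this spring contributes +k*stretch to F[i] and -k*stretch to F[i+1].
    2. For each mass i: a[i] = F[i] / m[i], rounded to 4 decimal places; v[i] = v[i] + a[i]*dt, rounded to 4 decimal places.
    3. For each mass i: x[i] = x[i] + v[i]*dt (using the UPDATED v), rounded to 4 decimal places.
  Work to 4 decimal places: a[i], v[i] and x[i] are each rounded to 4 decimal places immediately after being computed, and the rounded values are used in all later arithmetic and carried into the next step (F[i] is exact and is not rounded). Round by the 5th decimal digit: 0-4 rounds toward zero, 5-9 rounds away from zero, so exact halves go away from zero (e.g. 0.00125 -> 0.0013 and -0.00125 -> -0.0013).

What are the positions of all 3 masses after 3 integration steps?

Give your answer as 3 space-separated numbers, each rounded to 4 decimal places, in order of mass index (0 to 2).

Answer: 7.0000 13.0000 19.0000

Derivation:
Step 0: x=[7.0000 13.0000 19.0000] v=[0.0000 0.0000 0.0000]
Step 1: x=[7.0000 13.0000 19.0000] v=[0.0000 0.0000 0.0000]
Step 2: x=[7.0000 13.0000 19.0000] v=[0.0000 0.0000 0.0000]
Step 3: x=[7.0000 13.0000 19.0000] v=[0.0000 0.0000 0.0000]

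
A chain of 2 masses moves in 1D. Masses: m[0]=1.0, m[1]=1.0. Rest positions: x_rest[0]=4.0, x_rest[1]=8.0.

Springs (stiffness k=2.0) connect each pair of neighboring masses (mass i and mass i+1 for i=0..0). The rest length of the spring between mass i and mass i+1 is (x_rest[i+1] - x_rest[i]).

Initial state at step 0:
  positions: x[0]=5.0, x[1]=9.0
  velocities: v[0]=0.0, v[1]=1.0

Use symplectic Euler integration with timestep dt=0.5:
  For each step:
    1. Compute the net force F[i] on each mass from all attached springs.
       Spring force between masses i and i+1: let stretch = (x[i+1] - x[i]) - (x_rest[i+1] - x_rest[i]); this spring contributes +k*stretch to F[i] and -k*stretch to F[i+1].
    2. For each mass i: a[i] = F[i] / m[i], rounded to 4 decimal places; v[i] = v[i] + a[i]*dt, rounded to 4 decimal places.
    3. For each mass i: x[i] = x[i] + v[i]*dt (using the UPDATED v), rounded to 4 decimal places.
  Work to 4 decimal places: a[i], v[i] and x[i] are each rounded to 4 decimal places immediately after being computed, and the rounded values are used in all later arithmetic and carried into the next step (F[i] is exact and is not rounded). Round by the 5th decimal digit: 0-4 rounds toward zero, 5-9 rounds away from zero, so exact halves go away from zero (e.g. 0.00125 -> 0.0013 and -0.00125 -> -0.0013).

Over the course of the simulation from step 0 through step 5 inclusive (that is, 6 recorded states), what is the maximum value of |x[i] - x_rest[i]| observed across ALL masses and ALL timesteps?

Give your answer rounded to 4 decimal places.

Answer: 2.5000

Derivation:
Step 0: x=[5.0000 9.0000] v=[0.0000 1.0000]
Step 1: x=[5.0000 9.5000] v=[0.0000 1.0000]
Step 2: x=[5.2500 9.7500] v=[0.5000 0.5000]
Step 3: x=[5.7500 9.7500] v=[1.0000 0.0000]
Step 4: x=[6.2500 9.7500] v=[1.0000 0.0000]
Step 5: x=[6.5000 10.0000] v=[0.5000 0.5000]
Max displacement = 2.5000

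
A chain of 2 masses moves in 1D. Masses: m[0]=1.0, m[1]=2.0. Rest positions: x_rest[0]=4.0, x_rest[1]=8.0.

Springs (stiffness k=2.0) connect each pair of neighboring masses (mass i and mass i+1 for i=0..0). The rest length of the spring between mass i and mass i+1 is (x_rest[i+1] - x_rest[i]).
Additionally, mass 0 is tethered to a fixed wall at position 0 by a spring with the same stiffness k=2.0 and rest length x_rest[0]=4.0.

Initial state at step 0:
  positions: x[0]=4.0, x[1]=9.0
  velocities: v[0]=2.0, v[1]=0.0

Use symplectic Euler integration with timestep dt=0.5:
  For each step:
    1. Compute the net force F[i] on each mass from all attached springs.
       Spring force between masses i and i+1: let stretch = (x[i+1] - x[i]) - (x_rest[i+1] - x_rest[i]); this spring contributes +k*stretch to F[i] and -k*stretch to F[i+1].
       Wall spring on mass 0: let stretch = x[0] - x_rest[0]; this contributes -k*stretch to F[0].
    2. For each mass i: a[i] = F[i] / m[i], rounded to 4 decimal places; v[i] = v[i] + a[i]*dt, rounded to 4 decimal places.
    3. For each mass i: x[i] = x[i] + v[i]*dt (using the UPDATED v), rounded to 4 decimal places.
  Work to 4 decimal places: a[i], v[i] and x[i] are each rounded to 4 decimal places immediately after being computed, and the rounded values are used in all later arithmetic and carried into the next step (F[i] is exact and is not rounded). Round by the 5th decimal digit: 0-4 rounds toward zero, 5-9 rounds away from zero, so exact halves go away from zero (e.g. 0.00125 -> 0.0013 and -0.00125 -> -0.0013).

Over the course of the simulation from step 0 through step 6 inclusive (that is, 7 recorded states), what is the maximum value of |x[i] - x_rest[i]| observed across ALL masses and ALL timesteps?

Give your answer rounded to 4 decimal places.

Answer: 1.8750

Derivation:
Step 0: x=[4.0000 9.0000] v=[2.0000 0.0000]
Step 1: x=[5.5000 8.7500] v=[3.0000 -0.5000]
Step 2: x=[5.8750 8.6875] v=[0.7500 -0.1250]
Step 3: x=[4.7188 8.9219] v=[-2.3125 0.4688]
Step 4: x=[3.3047 9.1056] v=[-2.8282 0.3673]
Step 5: x=[3.1387 8.8390] v=[-0.3320 -0.5332]
Step 6: x=[4.2535 8.1473] v=[2.2296 -1.3834]
Max displacement = 1.8750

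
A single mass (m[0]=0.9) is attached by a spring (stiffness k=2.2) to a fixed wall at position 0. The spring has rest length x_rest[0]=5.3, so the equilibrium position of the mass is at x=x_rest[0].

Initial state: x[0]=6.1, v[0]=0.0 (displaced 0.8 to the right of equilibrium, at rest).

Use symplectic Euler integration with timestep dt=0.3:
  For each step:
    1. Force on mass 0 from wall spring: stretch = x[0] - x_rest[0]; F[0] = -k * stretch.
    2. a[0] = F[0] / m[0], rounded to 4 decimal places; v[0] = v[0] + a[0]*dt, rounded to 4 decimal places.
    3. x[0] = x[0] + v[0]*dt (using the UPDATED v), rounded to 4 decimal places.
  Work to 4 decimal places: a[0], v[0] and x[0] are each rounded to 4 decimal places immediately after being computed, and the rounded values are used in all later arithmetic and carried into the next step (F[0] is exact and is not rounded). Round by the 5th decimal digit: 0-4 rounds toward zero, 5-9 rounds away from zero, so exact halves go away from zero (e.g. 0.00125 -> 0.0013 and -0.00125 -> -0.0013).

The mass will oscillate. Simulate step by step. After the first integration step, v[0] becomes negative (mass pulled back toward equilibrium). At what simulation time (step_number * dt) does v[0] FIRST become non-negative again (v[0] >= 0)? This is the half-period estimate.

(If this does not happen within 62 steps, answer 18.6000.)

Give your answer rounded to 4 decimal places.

Step 0: x=[6.1000] v=[0.0000]
Step 1: x=[5.9240] v=[-0.5867]
Step 2: x=[5.6107] v=[-1.0443]
Step 3: x=[5.2290] v=[-1.2722]
Step 4: x=[4.8630] v=[-1.2201]
Step 5: x=[4.5931] v=[-0.8996]
Step 6: x=[4.4787] v=[-0.3812]
Step 7: x=[4.5450] v=[0.2211]
First v>=0 after going negative at step 7, time=2.1000

Answer: 2.1000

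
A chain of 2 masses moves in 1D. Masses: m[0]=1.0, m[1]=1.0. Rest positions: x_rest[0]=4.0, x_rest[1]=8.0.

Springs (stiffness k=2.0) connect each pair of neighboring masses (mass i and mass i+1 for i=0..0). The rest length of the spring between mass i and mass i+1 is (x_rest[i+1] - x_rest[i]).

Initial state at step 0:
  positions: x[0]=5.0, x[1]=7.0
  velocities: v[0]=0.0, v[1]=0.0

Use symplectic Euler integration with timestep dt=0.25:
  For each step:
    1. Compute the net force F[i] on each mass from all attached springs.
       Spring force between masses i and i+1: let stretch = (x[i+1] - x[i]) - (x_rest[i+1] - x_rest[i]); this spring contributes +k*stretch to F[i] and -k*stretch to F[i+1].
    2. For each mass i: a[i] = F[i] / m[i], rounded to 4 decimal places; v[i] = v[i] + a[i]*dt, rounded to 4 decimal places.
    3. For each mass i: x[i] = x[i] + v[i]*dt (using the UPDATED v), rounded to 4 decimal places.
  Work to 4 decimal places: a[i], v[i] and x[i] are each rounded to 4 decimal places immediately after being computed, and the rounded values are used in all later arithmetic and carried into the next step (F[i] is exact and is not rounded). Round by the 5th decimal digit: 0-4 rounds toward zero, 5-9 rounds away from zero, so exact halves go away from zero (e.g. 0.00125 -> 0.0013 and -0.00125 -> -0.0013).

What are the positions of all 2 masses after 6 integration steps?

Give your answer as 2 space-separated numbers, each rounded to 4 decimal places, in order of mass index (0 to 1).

Answer: 2.9778 9.0223

Derivation:
Step 0: x=[5.0000 7.0000] v=[0.0000 0.0000]
Step 1: x=[4.7500 7.2500] v=[-1.0000 1.0000]
Step 2: x=[4.3125 7.6875] v=[-1.7500 1.7500]
Step 3: x=[3.7969 8.2031] v=[-2.0625 2.0625]
Step 4: x=[3.3321 8.6680] v=[-1.8594 1.8594]
Step 5: x=[3.0342 8.9659] v=[-1.1915 1.1915]
Step 6: x=[2.9778 9.0223] v=[-0.2257 0.2257]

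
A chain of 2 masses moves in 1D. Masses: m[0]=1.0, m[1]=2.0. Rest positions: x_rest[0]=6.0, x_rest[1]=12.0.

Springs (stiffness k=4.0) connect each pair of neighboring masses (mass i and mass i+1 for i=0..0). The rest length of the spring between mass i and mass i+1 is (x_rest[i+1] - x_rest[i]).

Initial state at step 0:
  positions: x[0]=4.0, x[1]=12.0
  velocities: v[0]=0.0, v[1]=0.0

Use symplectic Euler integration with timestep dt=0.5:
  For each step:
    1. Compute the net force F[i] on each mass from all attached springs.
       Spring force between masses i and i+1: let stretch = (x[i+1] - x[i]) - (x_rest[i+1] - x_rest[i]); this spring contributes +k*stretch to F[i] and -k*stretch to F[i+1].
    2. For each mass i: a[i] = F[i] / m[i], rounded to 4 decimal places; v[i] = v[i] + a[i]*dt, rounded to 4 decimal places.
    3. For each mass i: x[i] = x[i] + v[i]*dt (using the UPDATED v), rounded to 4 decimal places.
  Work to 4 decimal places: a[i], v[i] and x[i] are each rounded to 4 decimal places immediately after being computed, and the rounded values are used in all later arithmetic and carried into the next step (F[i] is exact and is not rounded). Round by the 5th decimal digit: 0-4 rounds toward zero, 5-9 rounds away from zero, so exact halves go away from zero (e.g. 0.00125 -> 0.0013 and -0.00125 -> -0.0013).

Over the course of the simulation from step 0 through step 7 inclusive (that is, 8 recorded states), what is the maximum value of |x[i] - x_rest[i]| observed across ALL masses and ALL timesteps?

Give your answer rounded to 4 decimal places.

Answer: 2.2500

Derivation:
Step 0: x=[4.0000 12.0000] v=[0.0000 0.0000]
Step 1: x=[6.0000 11.0000] v=[4.0000 -2.0000]
Step 2: x=[7.0000 10.5000] v=[2.0000 -1.0000]
Step 3: x=[5.5000 11.2500] v=[-3.0000 1.5000]
Step 4: x=[3.7500 12.1250] v=[-3.5000 1.7500]
Step 5: x=[4.3750 11.8125] v=[1.2500 -0.6250]
Step 6: x=[6.4375 10.7813] v=[4.1250 -2.0625]
Step 7: x=[6.8438 10.5782] v=[0.8126 -0.4063]
Max displacement = 2.2500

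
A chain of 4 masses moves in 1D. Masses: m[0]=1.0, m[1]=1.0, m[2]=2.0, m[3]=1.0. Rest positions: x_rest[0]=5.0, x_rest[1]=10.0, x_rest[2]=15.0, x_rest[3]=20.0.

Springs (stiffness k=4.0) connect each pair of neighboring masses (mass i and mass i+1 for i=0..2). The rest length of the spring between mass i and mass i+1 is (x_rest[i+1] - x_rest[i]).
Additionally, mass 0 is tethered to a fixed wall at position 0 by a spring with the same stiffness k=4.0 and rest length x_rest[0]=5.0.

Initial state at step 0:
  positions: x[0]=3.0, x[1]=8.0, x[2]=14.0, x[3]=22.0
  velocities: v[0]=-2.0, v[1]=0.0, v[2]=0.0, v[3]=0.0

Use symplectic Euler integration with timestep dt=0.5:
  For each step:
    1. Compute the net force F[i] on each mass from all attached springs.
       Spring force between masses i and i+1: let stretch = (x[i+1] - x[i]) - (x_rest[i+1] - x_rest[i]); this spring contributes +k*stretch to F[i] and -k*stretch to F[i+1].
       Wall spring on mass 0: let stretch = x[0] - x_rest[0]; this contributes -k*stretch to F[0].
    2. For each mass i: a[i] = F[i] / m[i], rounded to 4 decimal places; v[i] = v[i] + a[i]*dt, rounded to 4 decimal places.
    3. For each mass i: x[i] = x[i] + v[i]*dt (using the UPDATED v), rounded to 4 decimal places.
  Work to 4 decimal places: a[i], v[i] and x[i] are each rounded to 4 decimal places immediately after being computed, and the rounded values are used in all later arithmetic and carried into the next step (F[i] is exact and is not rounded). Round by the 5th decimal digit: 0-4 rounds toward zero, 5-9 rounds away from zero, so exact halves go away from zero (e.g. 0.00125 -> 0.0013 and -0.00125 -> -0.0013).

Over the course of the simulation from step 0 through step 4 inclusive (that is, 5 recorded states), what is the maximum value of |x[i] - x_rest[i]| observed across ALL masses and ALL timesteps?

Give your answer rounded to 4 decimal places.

Answer: 3.0000

Derivation:
Step 0: x=[3.0000 8.0000 14.0000 22.0000] v=[-2.0000 0.0000 0.0000 0.0000]
Step 1: x=[4.0000 9.0000 15.0000 19.0000] v=[2.0000 2.0000 2.0000 -6.0000]
Step 2: x=[6.0000 11.0000 15.0000 17.0000] v=[4.0000 4.0000 0.0000 -4.0000]
Step 3: x=[7.0000 12.0000 14.0000 18.0000] v=[2.0000 2.0000 -2.0000 2.0000]
Step 4: x=[6.0000 10.0000 14.0000 20.0000] v=[-2.0000 -4.0000 0.0000 4.0000]
Max displacement = 3.0000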